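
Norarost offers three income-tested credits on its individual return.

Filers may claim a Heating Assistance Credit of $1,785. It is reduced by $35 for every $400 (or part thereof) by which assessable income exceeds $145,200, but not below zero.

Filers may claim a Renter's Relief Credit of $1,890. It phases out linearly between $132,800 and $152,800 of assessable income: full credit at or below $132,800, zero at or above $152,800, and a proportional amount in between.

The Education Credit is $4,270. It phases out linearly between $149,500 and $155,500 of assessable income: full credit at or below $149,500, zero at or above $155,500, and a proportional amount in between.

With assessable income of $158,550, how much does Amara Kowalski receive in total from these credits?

$595

Heating Assistance Credit: income exceeds $145,200 by $13,350, which is 34 full-or-partial $400 increments; reduction = 34 × $35 = $1,190, leaving $595.
Renter's Relief Credit: $158,550 is at or above $152,800, so the credit is $0.
Education Credit: $158,550 is at or above $155,500, so the credit is $0.
Total: $595 + $0 + $0 = $595.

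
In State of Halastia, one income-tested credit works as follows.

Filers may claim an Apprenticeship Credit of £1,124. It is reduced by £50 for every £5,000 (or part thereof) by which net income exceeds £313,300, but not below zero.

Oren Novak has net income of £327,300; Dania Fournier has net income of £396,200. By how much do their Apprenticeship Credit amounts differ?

Oren (£327,300): Apprenticeship Credit: income exceeds £313,300 by £14,000, which is 3 full-or-partial £5,000 increments; reduction = 3 × £50 = £150, leaving £974.
Dania (£396,200): Apprenticeship Credit: income exceeds £313,300 by £82,900, which is 17 full-or-partial £5,000 increments; reduction = 17 × £50 = £850, leaving £274.
Difference: |£974 − £274| = £700.

£700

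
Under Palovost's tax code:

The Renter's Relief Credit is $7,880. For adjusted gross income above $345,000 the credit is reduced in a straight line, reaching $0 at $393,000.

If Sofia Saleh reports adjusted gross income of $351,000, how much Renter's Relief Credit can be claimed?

$6,895

Renter's Relief Credit: $351,000 is $6,000 into a $48,000 phase-out range, leaving 42,000/48,000 of the credit: $7,880 × 42,000/48,000 = $6,895.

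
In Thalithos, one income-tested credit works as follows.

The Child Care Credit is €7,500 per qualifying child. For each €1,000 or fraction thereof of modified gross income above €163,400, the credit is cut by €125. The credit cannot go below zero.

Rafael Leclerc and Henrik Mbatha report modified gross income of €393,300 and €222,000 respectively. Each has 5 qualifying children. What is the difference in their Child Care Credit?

Rafael (€393,300): Child Care Credit: base = 5 × €7,500 = €37,500. income exceeds €163,400 by €229,900, which is 230 full-or-partial €1,000 increments; reduction = 230 × €125 = €28,750, leaving €8,750.
Henrik (€222,000): Child Care Credit: base = 5 × €7,500 = €37,500. income exceeds €163,400 by €58,600, which is 59 full-or-partial €1,000 increments; reduction = 59 × €125 = €7,375, leaving €30,125.
Difference: |€8,750 − €30,125| = €21,375.

€21,375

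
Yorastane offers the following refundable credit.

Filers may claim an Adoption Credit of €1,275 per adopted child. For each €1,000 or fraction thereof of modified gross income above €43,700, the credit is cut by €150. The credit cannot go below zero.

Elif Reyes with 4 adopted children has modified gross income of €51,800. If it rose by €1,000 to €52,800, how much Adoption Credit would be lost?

€150

At €51,800 — base = 4 × €1,275 = €5,100. income exceeds €43,700 by €8,100, which is 9 full-or-partial €1,000 increments; reduction = 9 × €150 = €1,350, leaving €3,750.
At €52,800 — base = 4 × €1,275 = €5,100. income exceeds €43,700 by €9,100, which is 10 full-or-partial €1,000 increments; reduction = 10 × €150 = €1,500, leaving €3,600.
Lost: €3,750 − €3,600 = €150.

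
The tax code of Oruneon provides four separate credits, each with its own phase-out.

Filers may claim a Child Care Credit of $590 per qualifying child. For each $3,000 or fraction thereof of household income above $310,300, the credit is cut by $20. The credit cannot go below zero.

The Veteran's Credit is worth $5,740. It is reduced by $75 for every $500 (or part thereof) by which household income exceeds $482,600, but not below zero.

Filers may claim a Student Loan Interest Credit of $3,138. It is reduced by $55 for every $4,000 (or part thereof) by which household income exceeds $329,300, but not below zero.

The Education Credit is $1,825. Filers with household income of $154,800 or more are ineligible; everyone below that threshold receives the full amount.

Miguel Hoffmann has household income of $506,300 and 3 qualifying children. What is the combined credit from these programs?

Child Care Credit: base = 3 × $590 = $1,770. income exceeds $310,300 by $196,000, which is 66 full-or-partial $3,000 increments; reduction = 66 × $20 = $1,320, leaving $450.
Veteran's Credit: income exceeds $482,600 by $23,700, which is 48 full-or-partial $500 increments; reduction = 48 × $75 = $3,600, leaving $2,140.
Student Loan Interest Credit: income exceeds $329,300 by $177,000, which is 45 full-or-partial $4,000 increments; reduction = 45 × $55 = $2,475, leaving $663.
Education Credit: $506,300 meets or exceeds the $154,800 cutoff, so the credit is $0.
Total: $450 + $2,140 + $663 + $0 = $3,253.

$3,253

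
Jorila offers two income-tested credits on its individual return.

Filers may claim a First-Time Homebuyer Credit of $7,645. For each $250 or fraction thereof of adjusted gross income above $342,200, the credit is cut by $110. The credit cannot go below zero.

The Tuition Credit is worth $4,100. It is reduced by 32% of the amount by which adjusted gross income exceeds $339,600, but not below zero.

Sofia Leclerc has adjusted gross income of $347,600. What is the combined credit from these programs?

First-Time Homebuyer Credit: income exceeds $342,200 by $5,400, which is 22 full-or-partial $250 increments; reduction = 22 × $110 = $2,420, leaving $5,225.
Tuition Credit: 32% of the $8,000 excess over $339,600 is $2,560; credit = $4,100 − $2,560 = $1,540.
Total: $5,225 + $1,540 = $6,765.

$6,765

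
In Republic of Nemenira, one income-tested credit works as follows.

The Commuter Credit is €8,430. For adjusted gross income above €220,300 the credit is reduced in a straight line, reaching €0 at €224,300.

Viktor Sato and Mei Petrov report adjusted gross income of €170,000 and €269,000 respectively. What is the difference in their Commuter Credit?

€8,430

Viktor (€170,000): Commuter Credit: €170,000 is at or below the €220,300 threshold, so the full €8,430 applies.
Mei (€269,000): Commuter Credit: €269,000 is at or above €224,300, so the credit is €0.
Difference: |€8,430 − €0| = €8,430.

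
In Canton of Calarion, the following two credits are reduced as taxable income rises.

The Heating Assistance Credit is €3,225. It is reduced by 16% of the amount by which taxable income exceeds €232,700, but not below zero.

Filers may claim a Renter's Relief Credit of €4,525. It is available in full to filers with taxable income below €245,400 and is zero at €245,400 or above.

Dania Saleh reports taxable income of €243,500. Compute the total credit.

€6,022

Heating Assistance Credit: 16% of the €10,800 excess over €232,700 is €1,728; credit = €3,225 − €1,728 = €1,497.
Renter's Relief Credit: €243,500 is below the €245,400 cutoff, so the full €4,525 applies.
Total: €1,497 + €4,525 = €6,022.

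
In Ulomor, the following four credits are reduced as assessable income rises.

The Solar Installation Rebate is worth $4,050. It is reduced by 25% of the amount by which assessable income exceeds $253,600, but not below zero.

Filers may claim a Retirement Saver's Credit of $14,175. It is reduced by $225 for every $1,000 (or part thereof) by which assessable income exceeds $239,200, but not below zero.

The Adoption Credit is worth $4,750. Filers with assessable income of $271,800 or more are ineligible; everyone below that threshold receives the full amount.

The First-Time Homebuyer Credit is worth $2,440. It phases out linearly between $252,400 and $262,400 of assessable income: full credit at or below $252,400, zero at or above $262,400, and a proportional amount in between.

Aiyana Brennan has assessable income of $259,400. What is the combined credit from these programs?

Solar Installation Rebate: 25% of the $5,800 excess over $253,600 is $1,450; credit = $4,050 − $1,450 = $2,600.
Retirement Saver's Credit: income exceeds $239,200 by $20,200, which is 21 full-or-partial $1,000 increments; reduction = 21 × $225 = $4,725, leaving $9,450.
Adoption Credit: $259,400 is below the $271,800 cutoff, so the full $4,750 applies.
First-Time Homebuyer Credit: $259,400 is $7,000 into a $10,000 phase-out range, leaving 3,000/10,000 of the credit: $2,440 × 3,000/10,000 = $732.
Total: $2,600 + $9,450 + $4,750 + $732 = $17,532.

$17,532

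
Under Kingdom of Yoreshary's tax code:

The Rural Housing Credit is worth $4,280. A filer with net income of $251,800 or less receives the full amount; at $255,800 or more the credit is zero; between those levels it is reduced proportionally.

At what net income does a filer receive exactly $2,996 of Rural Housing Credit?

$2,996 is 2,996/4,280 of the full $4,280, so 1,284/4,280 of the $4,000 range has been used: income = $251,800 + $4,000 × 1,284/4,280 = $253,000.

$253,000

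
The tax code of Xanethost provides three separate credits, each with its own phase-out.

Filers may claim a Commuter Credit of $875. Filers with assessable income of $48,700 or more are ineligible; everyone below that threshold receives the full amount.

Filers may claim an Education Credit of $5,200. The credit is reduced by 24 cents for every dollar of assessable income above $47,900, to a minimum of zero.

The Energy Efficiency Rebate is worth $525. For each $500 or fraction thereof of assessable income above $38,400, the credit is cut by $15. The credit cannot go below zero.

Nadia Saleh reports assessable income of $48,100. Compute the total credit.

$6,252

Commuter Credit: $48,100 is below the $48,700 cutoff, so the full $875 applies.
Education Credit: 24% of the $200 excess over $47,900 is $48; credit = $5,200 − $48 = $5,152.
Energy Efficiency Rebate: income exceeds $38,400 by $9,700, which is 20 full-or-partial $500 increments; reduction = 20 × $15 = $300, leaving $225.
Total: $875 + $5,152 + $225 = $6,252.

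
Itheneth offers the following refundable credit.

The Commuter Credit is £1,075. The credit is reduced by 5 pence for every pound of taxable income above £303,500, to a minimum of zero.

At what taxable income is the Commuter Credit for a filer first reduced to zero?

£325,000

The credit falls by 5% of each pound above £303,500, so it reaches zero when the excess is £1,075 / 5% = £21,500: income = £303,500 + £21,500 = £325,000.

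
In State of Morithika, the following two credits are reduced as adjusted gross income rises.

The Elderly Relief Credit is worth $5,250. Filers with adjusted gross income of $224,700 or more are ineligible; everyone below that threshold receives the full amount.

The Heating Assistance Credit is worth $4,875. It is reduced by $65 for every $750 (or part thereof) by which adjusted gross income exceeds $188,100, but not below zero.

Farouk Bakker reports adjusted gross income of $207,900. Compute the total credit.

$8,370

Elderly Relief Credit: $207,900 is below the $224,700 cutoff, so the full $5,250 applies.
Heating Assistance Credit: income exceeds $188,100 by $19,800, which is 27 full-or-partial $750 increments; reduction = 27 × $65 = $1,755, leaving $3,120.
Total: $5,250 + $3,120 = $8,370.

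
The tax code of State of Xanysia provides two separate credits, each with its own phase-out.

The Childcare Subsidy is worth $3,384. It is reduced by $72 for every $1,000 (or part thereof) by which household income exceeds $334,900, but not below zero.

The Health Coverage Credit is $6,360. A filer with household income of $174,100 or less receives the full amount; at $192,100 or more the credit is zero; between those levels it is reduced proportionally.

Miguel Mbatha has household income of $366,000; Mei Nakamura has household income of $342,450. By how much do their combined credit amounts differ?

Miguel ($366,000): Childcare Subsidy: income exceeds $334,900 by $31,100, which is 32 full-or-partial $1,000 increments; reduction = 32 × $72 = $2,304, leaving $1,080. Health Coverage Credit: $366,000 is at or above $192,100, so the credit is $0. total $1,080 + $0 = $1,080
Mei ($342,450): Childcare Subsidy: income exceeds $334,900 by $7,550, which is 8 full-or-partial $1,000 increments; reduction = 8 × $72 = $576, leaving $2,808. Health Coverage Credit: $342,450 is at or above $192,100, so the credit is $0. total $2,808 + $0 = $2,808
Difference: |$1,080 − $2,808| = $1,728.

$1,728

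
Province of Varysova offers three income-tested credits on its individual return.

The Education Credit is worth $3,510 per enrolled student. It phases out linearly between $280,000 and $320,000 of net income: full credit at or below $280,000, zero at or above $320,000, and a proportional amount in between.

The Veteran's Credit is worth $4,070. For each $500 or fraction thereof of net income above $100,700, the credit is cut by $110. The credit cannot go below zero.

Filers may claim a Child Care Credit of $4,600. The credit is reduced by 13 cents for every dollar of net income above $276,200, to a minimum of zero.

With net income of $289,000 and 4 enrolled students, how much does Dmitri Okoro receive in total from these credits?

Education Credit: base = 4 × $3,510 = $14,040. $289,000 is $9,000 into a $40,000 phase-out range, leaving 31,000/40,000 of the credit: $14,040 × 31,000/40,000 = $10,881.
Veteran's Credit: income exceeds $100,700 by $188,300 → 377 increments × $110 = $41,470 ≥ base, so the credit is $0.
Child Care Credit: 13% of the $12,800 excess over $276,200 is $1,664; credit = $4,600 − $1,664 = $2,936.
Total: $10,881 + $0 + $2,936 = $13,817.

$13,817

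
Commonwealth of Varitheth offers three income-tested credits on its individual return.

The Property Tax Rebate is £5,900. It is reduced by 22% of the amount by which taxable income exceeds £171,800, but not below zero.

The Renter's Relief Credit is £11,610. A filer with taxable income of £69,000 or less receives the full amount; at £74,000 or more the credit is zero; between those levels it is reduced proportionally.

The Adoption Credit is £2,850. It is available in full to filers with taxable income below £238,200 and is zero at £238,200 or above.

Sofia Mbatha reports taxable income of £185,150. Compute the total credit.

£5,813

Property Tax Rebate: 22% of the £13,350 excess over £171,800 is £2,937; credit = £5,900 − £2,937 = £2,963.
Renter's Relief Credit: £185,150 is at or above £74,000, so the credit is £0.
Adoption Credit: £185,150 is below the £238,200 cutoff, so the full £2,850 applies.
Total: £2,963 + £0 + £2,850 = £5,813.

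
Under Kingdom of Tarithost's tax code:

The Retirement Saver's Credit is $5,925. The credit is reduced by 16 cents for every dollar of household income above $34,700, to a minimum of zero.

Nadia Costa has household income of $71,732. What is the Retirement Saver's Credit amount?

Retirement Saver's Credit: 16% of the $37,032 excess over $34,700 is $5,925.12 ≥ base, so the credit is $0.

$0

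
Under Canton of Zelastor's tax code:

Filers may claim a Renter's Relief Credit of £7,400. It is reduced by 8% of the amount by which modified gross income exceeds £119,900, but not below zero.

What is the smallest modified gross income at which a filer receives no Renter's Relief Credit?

The credit falls by 8% of each pound above £119,900, so it reaches zero when the excess is £7,400 / 8% = £92,500: income = £119,900 + £92,500 = £212,400.

£212,400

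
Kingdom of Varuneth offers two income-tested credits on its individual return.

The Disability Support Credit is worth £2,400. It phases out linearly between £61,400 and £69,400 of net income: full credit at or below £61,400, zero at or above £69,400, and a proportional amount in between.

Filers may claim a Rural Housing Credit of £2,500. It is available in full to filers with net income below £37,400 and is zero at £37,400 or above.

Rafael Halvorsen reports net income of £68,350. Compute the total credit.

Disability Support Credit: £68,350 is £6,950 into a £8,000 phase-out range, leaving 1,050/8,000 of the credit: £2,400 × 1,050/8,000 = £315.
Rural Housing Credit: £68,350 meets or exceeds the £37,400 cutoff, so the credit is £0.
Total: £315 + £0 = £315.

£315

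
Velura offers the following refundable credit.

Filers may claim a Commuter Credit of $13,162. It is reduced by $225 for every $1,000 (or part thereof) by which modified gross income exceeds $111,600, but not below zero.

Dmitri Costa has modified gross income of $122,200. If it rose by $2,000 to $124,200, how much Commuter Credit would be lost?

$450

At $122,200 — income exceeds $111,600 by $10,600, which is 11 full-or-partial $1,000 increments; reduction = 11 × $225 = $2,475, leaving $10,687.
At $124,200 — income exceeds $111,600 by $12,600, which is 13 full-or-partial $1,000 increments; reduction = 13 × $225 = $2,925, leaving $10,237.
Lost: $10,687 − $10,237 = $450.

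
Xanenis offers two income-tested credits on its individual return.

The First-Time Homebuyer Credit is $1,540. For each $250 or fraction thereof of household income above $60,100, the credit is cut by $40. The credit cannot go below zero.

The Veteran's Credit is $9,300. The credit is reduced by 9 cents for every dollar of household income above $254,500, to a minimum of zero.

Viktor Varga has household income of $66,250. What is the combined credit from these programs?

$9,840

First-Time Homebuyer Credit: income exceeds $60,100 by $6,150, which is 25 full-or-partial $250 increments; reduction = 25 × $40 = $1,000, leaving $540.
Veteran's Credit: $66,250 is at or below the $254,500 threshold, so the full $9,300 applies.
Total: $540 + $9,300 = $9,840.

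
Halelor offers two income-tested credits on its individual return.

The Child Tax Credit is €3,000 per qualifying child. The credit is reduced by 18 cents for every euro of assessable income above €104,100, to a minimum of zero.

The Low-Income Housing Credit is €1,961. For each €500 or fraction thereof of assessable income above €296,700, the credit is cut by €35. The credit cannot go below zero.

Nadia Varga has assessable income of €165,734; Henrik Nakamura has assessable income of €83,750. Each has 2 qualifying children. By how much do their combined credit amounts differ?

€6,000

Nadia (€165,734): Child Tax Credit: base = 2 × €3,000 = €6,000. 18% of the €61,634 excess over €104,100 is €11,094.12 ≥ base, so the credit is €0. Low-Income Housing Credit: €165,734 is at or below the €296,700 threshold, so the full €1,961 applies. total €0 + €1,961 = €1,961
Henrik (€83,750): Child Tax Credit: base = 2 × €3,000 = €6,000. €83,750 is at or below the €104,100 threshold, so the full €6,000 applies. Low-Income Housing Credit: €83,750 is at or below the €296,700 threshold, so the full €1,961 applies. total €6,000 + €1,961 = €7,961
Difference: |€1,961 − €7,961| = €6,000.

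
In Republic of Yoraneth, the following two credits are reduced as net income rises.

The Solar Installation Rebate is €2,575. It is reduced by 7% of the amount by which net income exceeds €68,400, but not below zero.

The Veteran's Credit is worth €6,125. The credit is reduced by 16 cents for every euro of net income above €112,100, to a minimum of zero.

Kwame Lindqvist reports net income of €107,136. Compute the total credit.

Solar Installation Rebate: 7% of the €38,736 excess over €68,400 is €2,711.52 ≥ base, so the credit is €0.
Veteran's Credit: €107,136 is at or below the €112,100 threshold, so the full €6,125 applies.
Total: €0 + €6,125 = €6,125.

€6,125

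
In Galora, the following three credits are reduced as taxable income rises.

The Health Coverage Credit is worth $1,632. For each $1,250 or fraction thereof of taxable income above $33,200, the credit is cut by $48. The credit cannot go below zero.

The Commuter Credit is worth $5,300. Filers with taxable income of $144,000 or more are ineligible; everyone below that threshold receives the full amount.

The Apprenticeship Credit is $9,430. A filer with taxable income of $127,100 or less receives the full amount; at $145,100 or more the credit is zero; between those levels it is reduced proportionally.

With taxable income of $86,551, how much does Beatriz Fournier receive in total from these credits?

$14,730

Health Coverage Credit: income exceeds $33,200 by $53,351 → 43 increments × $48 = $2,064 ≥ base, so the credit is $0.
Commuter Credit: $86,551 is below the $144,000 cutoff, so the full $5,300 applies.
Apprenticeship Credit: $86,551 is at or below the $127,100 threshold, so the full $9,430 applies.
Total: $0 + $5,300 + $9,430 = $14,730.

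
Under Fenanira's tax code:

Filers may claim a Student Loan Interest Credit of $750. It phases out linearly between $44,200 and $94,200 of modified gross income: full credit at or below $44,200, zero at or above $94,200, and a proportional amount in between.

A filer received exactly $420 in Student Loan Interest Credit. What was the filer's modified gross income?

$420 is 420/750 of the full $750, so 330/750 of the $50,000 range has been used: income = $44,200 + $50,000 × 330/750 = $66,200.

$66,200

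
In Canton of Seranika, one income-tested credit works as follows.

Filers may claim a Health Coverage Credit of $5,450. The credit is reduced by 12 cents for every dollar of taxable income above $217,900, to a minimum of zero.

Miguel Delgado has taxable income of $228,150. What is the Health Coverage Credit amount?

$4,220

Health Coverage Credit: 12% of the $10,250 excess over $217,900 is $1,230; credit = $5,450 − $1,230 = $4,220.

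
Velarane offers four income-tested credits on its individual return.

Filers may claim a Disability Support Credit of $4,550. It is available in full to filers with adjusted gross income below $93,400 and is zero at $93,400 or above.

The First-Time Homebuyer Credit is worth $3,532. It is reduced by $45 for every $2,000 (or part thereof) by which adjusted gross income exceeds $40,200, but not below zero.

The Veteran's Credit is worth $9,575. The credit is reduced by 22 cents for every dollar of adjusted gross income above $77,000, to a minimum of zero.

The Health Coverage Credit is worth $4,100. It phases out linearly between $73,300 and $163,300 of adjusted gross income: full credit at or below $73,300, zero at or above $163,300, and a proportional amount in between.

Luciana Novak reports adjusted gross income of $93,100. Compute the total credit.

Disability Support Credit: $93,100 is below the $93,400 cutoff, so the full $4,550 applies.
First-Time Homebuyer Credit: income exceeds $40,200 by $52,900, which is 27 full-or-partial $2,000 increments; reduction = 27 × $45 = $1,215, leaving $2,317.
Veteran's Credit: 22% of the $16,100 excess over $77,000 is $3,542; credit = $9,575 − $3,542 = $6,033.
Health Coverage Credit: $93,100 is $19,800 into a $90,000 phase-out range, leaving 70,200/90,000 of the credit: $4,100 × 70,200/90,000 = $3,198.
Total: $4,550 + $2,317 + $6,033 + $3,198 = $16,098.

$16,098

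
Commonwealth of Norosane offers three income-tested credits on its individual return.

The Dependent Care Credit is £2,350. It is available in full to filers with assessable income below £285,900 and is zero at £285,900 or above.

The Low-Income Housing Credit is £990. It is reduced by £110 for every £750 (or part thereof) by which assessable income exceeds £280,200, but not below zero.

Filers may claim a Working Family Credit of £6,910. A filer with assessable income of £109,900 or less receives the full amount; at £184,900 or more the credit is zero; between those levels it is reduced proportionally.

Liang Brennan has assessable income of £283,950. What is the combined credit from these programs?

Dependent Care Credit: £283,950 is below the £285,900 cutoff, so the full £2,350 applies.
Low-Income Housing Credit: income exceeds £280,200 by £3,750, which is 5 full-or-partial £750 increments; reduction = 5 × £110 = £550, leaving £440.
Working Family Credit: £283,950 is at or above £184,900, so the credit is £0.
Total: £2,350 + £440 + £0 = £2,790.

£2,790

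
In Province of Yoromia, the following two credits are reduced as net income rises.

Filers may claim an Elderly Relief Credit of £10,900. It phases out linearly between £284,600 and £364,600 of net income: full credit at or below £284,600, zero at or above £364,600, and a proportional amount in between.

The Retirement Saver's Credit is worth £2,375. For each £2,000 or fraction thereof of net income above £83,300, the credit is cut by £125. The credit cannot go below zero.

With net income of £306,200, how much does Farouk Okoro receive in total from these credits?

Elderly Relief Credit: £306,200 is £21,600 into a £80,000 phase-out range, leaving 58,400/80,000 of the credit: £10,900 × 58,400/80,000 = £7,957.
Retirement Saver's Credit: income exceeds £83,300 by £222,900 → 112 increments × £125 = £14,000 ≥ base, so the credit is £0.
Total: £7,957 + £0 = £7,957.

£7,957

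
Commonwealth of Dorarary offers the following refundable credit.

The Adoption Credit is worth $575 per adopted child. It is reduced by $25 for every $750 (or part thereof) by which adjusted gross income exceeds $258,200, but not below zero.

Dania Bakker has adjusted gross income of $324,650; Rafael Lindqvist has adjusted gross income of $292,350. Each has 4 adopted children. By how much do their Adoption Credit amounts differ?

Dania ($324,650): Adoption Credit: base = 4 × $575 = $2,300. income exceeds $258,200 by $66,450, which is 89 full-or-partial $750 increments; reduction = 89 × $25 = $2,225, leaving $75.
Rafael ($292,350): Adoption Credit: base = 4 × $575 = $2,300. income exceeds $258,200 by $34,150, which is 46 full-or-partial $750 increments; reduction = 46 × $25 = $1,150, leaving $1,150.
Difference: |$75 − $1,150| = $1,075.

$1,075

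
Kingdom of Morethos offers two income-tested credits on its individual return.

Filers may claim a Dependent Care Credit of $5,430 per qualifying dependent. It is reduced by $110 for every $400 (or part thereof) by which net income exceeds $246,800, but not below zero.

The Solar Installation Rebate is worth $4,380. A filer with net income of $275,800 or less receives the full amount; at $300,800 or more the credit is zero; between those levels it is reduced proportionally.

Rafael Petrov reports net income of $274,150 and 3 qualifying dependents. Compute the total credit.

Dependent Care Credit: base = 3 × $5,430 = $16,290. income exceeds $246,800 by $27,350, which is 69 full-or-partial $400 increments; reduction = 69 × $110 = $7,590, leaving $8,700.
Solar Installation Rebate: $274,150 is at or below the $275,800 threshold, so the full $4,380 applies.
Total: $8,700 + $4,380 = $13,080.

$13,080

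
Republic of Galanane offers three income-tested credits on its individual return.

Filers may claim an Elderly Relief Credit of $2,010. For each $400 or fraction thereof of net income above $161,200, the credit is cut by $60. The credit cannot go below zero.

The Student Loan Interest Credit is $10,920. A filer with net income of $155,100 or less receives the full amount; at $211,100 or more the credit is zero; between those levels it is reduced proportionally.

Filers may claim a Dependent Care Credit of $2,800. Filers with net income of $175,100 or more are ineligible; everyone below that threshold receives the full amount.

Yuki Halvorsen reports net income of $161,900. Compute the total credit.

$14,284

Elderly Relief Credit: income exceeds $161,200 by $700, which is 2 full-or-partial $400 increments; reduction = 2 × $60 = $120, leaving $1,890.
Student Loan Interest Credit: $161,900 is $6,800 into a $56,000 phase-out range, leaving 49,200/56,000 of the credit: $10,920 × 49,200/56,000 = $9,594.
Dependent Care Credit: $161,900 is below the $175,100 cutoff, so the full $2,800 applies.
Total: $1,890 + $9,594 + $2,800 = $14,284.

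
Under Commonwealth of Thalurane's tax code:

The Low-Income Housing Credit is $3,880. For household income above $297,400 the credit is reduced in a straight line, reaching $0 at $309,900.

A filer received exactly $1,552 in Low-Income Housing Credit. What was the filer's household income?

$1,552 is 1,552/3,880 of the full $3,880, so 2,328/3,880 of the $12,500 range has been used: income = $297,400 + $12,500 × 2,328/3,880 = $304,900.

$304,900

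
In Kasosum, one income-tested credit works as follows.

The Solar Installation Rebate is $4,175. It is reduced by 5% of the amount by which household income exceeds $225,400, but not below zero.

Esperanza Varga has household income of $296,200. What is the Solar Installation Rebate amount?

$635

Solar Installation Rebate: 5% of the $70,800 excess over $225,400 is $3,540; credit = $4,175 − $3,540 = $635.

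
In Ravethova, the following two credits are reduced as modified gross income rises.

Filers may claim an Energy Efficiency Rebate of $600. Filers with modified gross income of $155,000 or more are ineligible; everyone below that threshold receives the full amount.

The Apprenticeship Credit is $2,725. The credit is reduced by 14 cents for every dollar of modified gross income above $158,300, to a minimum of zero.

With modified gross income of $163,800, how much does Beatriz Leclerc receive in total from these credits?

$1,955

Energy Efficiency Rebate: $163,800 meets or exceeds the $155,000 cutoff, so the credit is $0.
Apprenticeship Credit: 14% of the $5,500 excess over $158,300 is $770; credit = $2,725 − $770 = $1,955.
Total: $0 + $1,955 = $1,955.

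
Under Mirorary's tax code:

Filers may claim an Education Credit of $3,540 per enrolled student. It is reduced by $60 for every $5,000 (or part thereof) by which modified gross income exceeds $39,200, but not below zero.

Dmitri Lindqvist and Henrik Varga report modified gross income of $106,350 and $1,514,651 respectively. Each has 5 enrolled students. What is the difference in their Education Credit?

Dmitri ($106,350): Education Credit: base = 5 × $3,540 = $17,700. income exceeds $39,200 by $67,150, which is 14 full-or-partial $5,000 increments; reduction = 14 × $60 = $840, leaving $16,860.
Henrik ($1,514,651): Education Credit: base = 5 × $3,540 = $17,700. income exceeds $39,200 by $1,475,451 → 296 increments × $60 = $17,760 ≥ base, so the credit is $0.
Difference: |$16,860 − $0| = $16,860.

$16,860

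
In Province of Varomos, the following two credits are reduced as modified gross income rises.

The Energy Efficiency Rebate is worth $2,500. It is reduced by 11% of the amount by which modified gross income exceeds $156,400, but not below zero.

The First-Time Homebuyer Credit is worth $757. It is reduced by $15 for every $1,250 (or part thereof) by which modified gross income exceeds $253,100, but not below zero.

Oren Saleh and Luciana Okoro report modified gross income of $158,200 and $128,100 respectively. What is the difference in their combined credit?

Oren ($158,200): Energy Efficiency Rebate: 11% of the $1,800 excess over $156,400 is $198; credit = $2,500 − $198 = $2,302. First-Time Homebuyer Credit: $158,200 is at or below the $253,100 threshold, so the full $757 applies. total $2,302 + $757 = $3,059
Luciana ($128,100): Energy Efficiency Rebate: $128,100 is at or below the $156,400 threshold, so the full $2,500 applies. First-Time Homebuyer Credit: $128,100 is at or below the $253,100 threshold, so the full $757 applies. total $2,500 + $757 = $3,257
Difference: |$3,059 − $3,257| = $198.

$198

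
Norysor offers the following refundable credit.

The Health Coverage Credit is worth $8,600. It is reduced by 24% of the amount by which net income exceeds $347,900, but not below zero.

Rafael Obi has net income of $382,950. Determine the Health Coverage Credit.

$188

Health Coverage Credit: 24% of the $35,050 excess over $347,900 is $8,412; credit = $8,600 − $8,412 = $188.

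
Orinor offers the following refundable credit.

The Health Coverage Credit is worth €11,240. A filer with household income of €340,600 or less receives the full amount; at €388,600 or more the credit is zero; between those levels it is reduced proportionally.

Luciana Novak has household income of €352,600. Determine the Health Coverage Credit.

Health Coverage Credit: €352,600 is €12,000 into a €48,000 phase-out range, leaving 36,000/48,000 of the credit: €11,240 × 36,000/48,000 = €8,430.

€8,430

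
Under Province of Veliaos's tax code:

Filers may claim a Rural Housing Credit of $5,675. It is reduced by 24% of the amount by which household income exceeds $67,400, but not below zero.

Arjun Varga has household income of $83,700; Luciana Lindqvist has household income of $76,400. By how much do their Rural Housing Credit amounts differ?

Arjun ($83,700): Rural Housing Credit: 24% of the $16,300 excess over $67,400 is $3,912; credit = $5,675 − $3,912 = $1,763.
Luciana ($76,400): Rural Housing Credit: 24% of the $9,000 excess over $67,400 is $2,160; credit = $5,675 − $2,160 = $3,515.
Difference: |$1,763 − $3,515| = $1,752.

$1,752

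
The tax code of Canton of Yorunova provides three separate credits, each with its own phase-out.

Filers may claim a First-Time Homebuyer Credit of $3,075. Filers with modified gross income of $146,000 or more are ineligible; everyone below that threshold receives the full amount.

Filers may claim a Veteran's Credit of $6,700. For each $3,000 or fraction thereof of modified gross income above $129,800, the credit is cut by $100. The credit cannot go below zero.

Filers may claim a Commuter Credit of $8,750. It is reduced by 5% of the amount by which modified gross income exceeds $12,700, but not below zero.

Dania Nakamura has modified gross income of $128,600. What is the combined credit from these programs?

First-Time Homebuyer Credit: $128,600 is below the $146,000 cutoff, so the full $3,075 applies.
Veteran's Credit: $128,600 is at or below the $129,800 threshold, so the full $6,700 applies.
Commuter Credit: 5% of the $115,900 excess over $12,700 is $5,795; credit = $8,750 − $5,795 = $2,955.
Total: $3,075 + $6,700 + $2,955 = $12,730.

$12,730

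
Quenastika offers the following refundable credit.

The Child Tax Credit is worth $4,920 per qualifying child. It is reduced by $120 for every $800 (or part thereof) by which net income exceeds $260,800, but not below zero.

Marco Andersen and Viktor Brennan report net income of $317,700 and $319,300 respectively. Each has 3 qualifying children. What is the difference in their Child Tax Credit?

Marco ($317,700): Child Tax Credit: base = 3 × $4,920 = $14,760. income exceeds $260,800 by $56,900, which is 72 full-or-partial $800 increments; reduction = 72 × $120 = $8,640, leaving $6,120.
Viktor ($319,300): Child Tax Credit: base = 3 × $4,920 = $14,760. income exceeds $260,800 by $58,500, which is 74 full-or-partial $800 increments; reduction = 74 × $120 = $8,880, leaving $5,880.
Difference: |$6,120 − $5,880| = $240.

$240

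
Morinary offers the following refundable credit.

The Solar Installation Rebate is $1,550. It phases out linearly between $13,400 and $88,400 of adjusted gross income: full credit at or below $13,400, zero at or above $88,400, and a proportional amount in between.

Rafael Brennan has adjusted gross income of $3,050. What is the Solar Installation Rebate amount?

Solar Installation Rebate: $3,050 is at or below the $13,400 threshold, so the full $1,550 applies.

$1,550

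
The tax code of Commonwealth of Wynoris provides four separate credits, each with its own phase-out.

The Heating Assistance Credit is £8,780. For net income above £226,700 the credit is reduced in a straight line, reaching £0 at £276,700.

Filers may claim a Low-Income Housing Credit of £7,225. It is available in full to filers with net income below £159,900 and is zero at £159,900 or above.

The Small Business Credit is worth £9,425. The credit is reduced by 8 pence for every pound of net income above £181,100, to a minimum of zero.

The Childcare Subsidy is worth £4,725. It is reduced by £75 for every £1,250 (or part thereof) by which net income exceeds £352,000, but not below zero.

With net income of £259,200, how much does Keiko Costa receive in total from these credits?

£10,975

Heating Assistance Credit: £259,200 is £32,500 into a £50,000 phase-out range, leaving 17,500/50,000 of the credit: £8,780 × 17,500/50,000 = £3,073.
Low-Income Housing Credit: £259,200 meets or exceeds the £159,900 cutoff, so the credit is £0.
Small Business Credit: 8% of the £78,100 excess over £181,100 is £6,248; credit = £9,425 − £6,248 = £3,177.
Childcare Subsidy: £259,200 is at or below the £352,000 threshold, so the full £4,725 applies.
Total: £3,073 + £0 + £3,177 + £4,725 = £10,975.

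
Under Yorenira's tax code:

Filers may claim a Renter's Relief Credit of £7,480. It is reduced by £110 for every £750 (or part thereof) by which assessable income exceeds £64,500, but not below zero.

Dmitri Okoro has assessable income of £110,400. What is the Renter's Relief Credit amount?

Renter's Relief Credit: income exceeds £64,500 by £45,900, which is 62 full-or-partial £750 increments; reduction = 62 × £110 = £6,820, leaving £660.

£660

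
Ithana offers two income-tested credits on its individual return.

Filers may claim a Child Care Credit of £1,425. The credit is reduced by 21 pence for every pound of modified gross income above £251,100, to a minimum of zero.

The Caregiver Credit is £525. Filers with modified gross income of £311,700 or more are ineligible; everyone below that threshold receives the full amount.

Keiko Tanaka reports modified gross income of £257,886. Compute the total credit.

Child Care Credit: 21% of the £6,786 excess over £251,100 is £1,425.06 ≥ base, so the credit is £0.
Caregiver Credit: £257,886 is below the £311,700 cutoff, so the full £525 applies.
Total: £0 + £525 = £525.

£525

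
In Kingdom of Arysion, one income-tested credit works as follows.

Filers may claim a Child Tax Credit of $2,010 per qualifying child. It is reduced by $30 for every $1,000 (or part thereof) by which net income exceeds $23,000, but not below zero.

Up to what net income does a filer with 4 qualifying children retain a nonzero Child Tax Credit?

$290,000

Full credit = 4 × $2,010 = $8,040.
After 267 increments the reduction is 267 × $30 = $8,010, leaving $30; one more increment wipes it out. Increment 267 ends at excess 267 × $1,000 = $267,000, so the highest qualifying income is $23,000 + $267,000 = $290,000.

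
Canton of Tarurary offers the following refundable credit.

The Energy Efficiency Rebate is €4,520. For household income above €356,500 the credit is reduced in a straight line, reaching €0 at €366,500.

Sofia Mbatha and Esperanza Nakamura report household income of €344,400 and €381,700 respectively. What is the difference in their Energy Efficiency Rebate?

Sofia (€344,400): Energy Efficiency Rebate: €344,400 is at or below the €356,500 threshold, so the full €4,520 applies.
Esperanza (€381,700): Energy Efficiency Rebate: €381,700 is at or above €366,500, so the credit is €0.
Difference: |€4,520 − €0| = €4,520.

€4,520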